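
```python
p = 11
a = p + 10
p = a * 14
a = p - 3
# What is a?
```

Trace:
`p = 11` → p = 11
`a = p + 10` → a = 21
`p = a * 14` → p = 294
`a = p - 3` → a = 291
So a = 291

Answer: 291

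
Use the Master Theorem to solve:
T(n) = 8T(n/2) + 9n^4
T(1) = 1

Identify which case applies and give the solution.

a=8, b=2, f(n)=9n^4. log_2(8) = 3. Since c=4 > 3 and the regularity condition holds (8(n/2)^4 = (8/2^4)n^4 with 8/2^4 < 1), Case 3 applies: T(n) = Θ(f(n)) = O(n^4).

Answer: O(n^4) - Case 3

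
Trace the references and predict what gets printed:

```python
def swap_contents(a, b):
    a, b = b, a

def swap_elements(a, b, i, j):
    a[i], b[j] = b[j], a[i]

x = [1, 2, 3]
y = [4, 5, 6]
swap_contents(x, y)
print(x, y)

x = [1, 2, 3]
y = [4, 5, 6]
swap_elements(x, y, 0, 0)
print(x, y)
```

Key concept: parameter rebinding vs mutation.
Step by step:
`x = [1, 2, 3]` → x = [1, 2, 3]
`y = [4, 5, 6]` → y = [4, 5, 6]
`swap_contents(x, y)` → no visible change to tracked variables
`print(x, y)` → prints [1, 2, 3] [4, 5, 6]
`x = [1, 2, 3]` → x = [1, 2, 3]
`y = [4, 5, 6]` → y = [4, 5, 6]
`swap_elements(x, y, 0, 0)` → x = [4, 2, 3]; y = [1, 5, 6]
`print(x, y)` → prints [4, 2, 3] [1, 5, 6]

Answer:
[1, 2, 3] [4, 5, 6]
[4, 2, 3] [1, 5, 6]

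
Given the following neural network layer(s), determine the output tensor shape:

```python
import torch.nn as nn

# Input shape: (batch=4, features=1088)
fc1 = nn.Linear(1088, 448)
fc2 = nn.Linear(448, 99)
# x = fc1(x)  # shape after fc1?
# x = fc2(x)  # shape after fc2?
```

Input: (4, 1088) -> after fc1: (4, 448) -> Output: (4, 99)

Answer: (4, 99)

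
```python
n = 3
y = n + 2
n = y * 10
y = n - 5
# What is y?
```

Trace:
`n = 3` → n = 3
`y = n + 2` → y = 5
`n = y * 10` → n = 50
`y = n - 5` → y = 45
So y = 45

Answer: 45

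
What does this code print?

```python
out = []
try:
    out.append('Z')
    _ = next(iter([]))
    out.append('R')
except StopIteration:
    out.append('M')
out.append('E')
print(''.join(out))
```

Execution trace: 'Z' (try body) → 'M' (except StopIteration) → 'E' (after the try/except). Output: ZME

Answer: ZME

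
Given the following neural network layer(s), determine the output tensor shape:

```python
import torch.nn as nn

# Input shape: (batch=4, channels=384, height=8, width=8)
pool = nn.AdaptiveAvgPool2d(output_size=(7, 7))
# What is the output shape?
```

Input: (4, 384, 8, 8) -> Output: (4, 384, 7, 7)

Answer: (4, 384, 7, 7)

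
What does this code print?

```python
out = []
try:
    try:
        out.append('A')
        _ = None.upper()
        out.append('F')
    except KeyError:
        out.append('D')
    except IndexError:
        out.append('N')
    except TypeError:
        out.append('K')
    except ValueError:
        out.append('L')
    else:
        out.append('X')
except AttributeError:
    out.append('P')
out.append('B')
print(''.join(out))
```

Execution trace: 'A' (try body) → 'P' (outer except AttributeError) → 'B' (after the try/except). Output: APB

Answer: APB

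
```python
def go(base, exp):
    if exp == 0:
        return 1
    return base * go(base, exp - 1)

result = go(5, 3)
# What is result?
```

go(5, 3) = 5 * 5 * 5 = 125

Answer: 125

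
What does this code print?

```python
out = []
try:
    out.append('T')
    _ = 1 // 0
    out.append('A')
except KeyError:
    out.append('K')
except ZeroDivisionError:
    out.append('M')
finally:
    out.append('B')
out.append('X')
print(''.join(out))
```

Execution trace: 'T' (try body) → 'M' (except ZeroDivisionError) → 'B' (finally) → 'X' (after the try/except). Output: TMBX

Answer: TMBX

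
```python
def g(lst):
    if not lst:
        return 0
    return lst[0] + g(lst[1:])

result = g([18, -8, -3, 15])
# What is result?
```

18 + (-8) + (-3) + 15 + 0 = 22

Answer: 22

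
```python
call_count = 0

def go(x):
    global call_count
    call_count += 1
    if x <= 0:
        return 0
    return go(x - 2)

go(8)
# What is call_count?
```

Linear recursion stepping by 2: 5 calls from x=8 down to ≤0.

Answer: 5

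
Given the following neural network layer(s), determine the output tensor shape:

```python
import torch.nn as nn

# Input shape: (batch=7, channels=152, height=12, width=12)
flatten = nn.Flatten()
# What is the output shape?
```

Input: (7, 152, 12, 12) -> Output: (7, 21888)

Answer: (7, 21888)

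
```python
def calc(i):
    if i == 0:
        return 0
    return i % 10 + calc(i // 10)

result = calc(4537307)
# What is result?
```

Sum of digits of 4537307: 7 + 0 + 3 + 7 + 3 + 5 + 4 = 29

Answer: 29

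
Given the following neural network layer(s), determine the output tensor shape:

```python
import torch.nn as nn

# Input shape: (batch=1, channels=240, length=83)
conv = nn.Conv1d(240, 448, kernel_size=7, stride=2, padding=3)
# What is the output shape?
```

Input: (1, 240, 83) -> Output: (1, 448, 42)

Answer: (1, 448, 42)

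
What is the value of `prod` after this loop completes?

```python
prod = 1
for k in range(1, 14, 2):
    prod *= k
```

Product of 1, 3, 5, ... up to 13
`prod` takes the values: 1 → 3 → 15 → 105 → 945 → 10395 → 135135

Answer: 135135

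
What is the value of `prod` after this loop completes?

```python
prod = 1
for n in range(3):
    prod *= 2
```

2^3 = 8
`prod` takes the values: 1 → 2 → 4 → 8

Answer: 8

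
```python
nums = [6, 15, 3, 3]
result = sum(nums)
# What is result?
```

Trace:
`nums = [6, 15, 3, 3]` → nums = [6, 15, 3, 3]
`result = sum(nums)` → result = 27
So result = 27

Answer: 27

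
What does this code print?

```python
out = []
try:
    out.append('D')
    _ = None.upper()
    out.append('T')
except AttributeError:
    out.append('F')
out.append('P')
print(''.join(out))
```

Execution trace: 'D' (try body) → 'F' (except AttributeError) → 'P' (after the try/except). Output: DFP

Answer: DFP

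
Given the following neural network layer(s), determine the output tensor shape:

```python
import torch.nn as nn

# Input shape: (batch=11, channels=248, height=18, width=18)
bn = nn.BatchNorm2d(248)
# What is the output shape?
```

Input: (11, 248, 18, 18) -> Output: (11, 248, 18, 18)

Answer: (11, 248, 18, 18)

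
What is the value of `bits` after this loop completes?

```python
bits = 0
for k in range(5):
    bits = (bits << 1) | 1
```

Build 5 consecutive 1-bits: 0b11111
`bits` takes the values: 0 → 1 → 3 → 7 → 15 → 31

Answer: 31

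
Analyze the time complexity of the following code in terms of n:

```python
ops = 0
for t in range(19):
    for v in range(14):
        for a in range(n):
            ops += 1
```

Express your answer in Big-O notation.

Each loop level contributes: 1 × 1 × n. Multiplying the contributions gives O(n).

Answer: O(n)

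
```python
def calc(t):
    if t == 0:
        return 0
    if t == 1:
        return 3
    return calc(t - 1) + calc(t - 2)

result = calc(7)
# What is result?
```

Build up from base cases: calc(0)=0, calc(1)=3, calc(2)=3, calc(3)=6, calc(4)=9, calc(5)=15, calc(6)=24, ..., calc(7)=39

Answer: 39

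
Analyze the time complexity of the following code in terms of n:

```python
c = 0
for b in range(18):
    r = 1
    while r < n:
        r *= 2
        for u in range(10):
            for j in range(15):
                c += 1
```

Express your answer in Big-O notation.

Each loop level contributes: 1 × log n × 1 × 1. Multiplying the contributions gives O(log n).

Answer: O(log n)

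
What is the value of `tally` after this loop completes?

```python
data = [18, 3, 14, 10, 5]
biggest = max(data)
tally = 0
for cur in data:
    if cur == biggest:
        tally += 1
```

Count of max value 18 in [18, 3, 14, 10, 5]
`tally` takes the values: 0 → 1

Answer: 1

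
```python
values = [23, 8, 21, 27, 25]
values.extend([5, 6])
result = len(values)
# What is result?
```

Trace:
`values = [23, 8, 21, 27, 25]` → values = [23, 8, 21, 27, 25]
`values.extend([5, 6])` → values = [23, 8, 21, 27, 25, 5, 6]
`result = len(values)` → result = 7
So result = 7

Answer: 7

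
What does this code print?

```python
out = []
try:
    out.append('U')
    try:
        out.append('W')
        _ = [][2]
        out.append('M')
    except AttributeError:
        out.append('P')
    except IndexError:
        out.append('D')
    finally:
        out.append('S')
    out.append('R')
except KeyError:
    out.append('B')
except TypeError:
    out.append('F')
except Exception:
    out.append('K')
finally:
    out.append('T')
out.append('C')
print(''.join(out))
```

Execution trace: 'U' (try body) → 'W' (inner try body) → 'D' (inner except IndexError) → 'S' (inner finally) → 'R' (try body, no exception) → 'T' (finally) → 'C' (after the try/except). Output: UWDSRTC

Answer: UWDSRTC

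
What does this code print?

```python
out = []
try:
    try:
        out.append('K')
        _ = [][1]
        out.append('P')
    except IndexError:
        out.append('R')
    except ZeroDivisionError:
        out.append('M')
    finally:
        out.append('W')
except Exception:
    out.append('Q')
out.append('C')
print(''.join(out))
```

Execution trace: 'K' (inner try body) → 'R' (inner except IndexError) → 'W' (inner finally) → 'C' (after the try/except). Output: KRWC

Answer: KRWC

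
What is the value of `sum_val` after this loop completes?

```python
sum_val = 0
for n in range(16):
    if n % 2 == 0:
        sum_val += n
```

Sum of even numbers 0 to 15
`sum_val` takes the values: 0 → 2 → 6 → 12 → 20 → 30 → 42 → 56

Answer: 56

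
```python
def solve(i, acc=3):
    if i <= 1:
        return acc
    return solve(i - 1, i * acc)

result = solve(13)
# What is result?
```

Accumulator trace (n, acc): (13, 3) -> (12, 39) -> (11, 468) -> (10, 5148) -> (9, 51480) -> (8, 463320) -> (7, 3706560) -> (6, 25945920) -> (5, 155675520) -> (4, 778377600) -> (3, 3113510400) -> (2, 9340531200) -> (1, 18681062400) -> return 18681062400

Answer: 18681062400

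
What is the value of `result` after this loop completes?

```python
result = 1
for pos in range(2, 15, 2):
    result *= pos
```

Product of even numbers 2 to 14
`result` takes the values: 1 → 2 → 8 → 48 → 384 → 3840 → 46080 → 645120

Answer: 645120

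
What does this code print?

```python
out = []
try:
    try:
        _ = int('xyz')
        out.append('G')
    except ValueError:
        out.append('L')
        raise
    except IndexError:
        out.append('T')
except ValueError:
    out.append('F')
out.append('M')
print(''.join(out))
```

Execution trace: 'L' (inner except ValueError) → 'F' (outer except ValueError) → 'M' (after the try/except). Output: LFM

Answer: LFM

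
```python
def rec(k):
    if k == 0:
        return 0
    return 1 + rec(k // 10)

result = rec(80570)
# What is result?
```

Count of digits of 80570: 5

Answer: 5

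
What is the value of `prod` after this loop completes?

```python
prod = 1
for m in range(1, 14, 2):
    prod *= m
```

Product of 1, 3, 5, ... up to 13
`prod` takes the values: 1 → 3 → 15 → 105 → 945 → 10395 → 135135

Answer: 135135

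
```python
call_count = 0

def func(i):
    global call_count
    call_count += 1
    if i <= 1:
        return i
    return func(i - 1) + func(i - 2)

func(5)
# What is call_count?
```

Calls(i) = 1 + Calls(i-1) + Calls(i-2); Calls(0)=Calls(1)=1. For i=5 this gives 15.

Answer: 15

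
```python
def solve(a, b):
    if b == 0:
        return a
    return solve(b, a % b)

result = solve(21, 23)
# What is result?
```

solve(21, 23) -> solve(23, 21) -> solve(21, 2) -> solve(2, 1) -> solve(1, 0) -> 1

Answer: 1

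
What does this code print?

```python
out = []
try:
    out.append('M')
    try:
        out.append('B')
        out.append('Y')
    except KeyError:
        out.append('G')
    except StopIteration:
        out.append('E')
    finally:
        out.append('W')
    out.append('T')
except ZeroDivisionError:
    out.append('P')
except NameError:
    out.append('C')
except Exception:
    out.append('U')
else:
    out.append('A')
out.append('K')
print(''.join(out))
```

Execution trace: 'M' (try body) → 'B' (inner try body) → 'Y' (inner try body, no exception) → 'W' (inner finally) → 'T' (try body, no exception) → 'A' (else) → 'K' (after the try/except). Output: MBYWTAK

Answer: MBYWTAK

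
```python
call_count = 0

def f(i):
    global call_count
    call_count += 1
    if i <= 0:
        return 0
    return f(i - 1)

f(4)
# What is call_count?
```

Linear recursion stepping by 1: 5 calls from i=4 down to ≤0.

Answer: 5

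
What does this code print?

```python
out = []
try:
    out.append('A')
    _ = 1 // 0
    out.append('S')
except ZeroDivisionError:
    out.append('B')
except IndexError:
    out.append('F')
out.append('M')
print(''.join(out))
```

Execution trace: 'A' (try body) → 'B' (except ZeroDivisionError) → 'M' (after the try/except). Output: ABM

Answer: ABM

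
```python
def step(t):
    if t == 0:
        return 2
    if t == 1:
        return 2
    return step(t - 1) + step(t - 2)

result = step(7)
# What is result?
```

Build up from base cases: step(0)=2, step(1)=2, step(2)=4, step(3)=6, step(4)=10, step(5)=16, step(6)=26, ..., step(7)=42

Answer: 42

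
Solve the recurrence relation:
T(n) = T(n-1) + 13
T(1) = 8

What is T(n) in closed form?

Unrolling: T(n) = T(1) + 13·(n-1) = 8 + 13(n-1) = 13n - 5.

Answer: T(n) = 13n - 5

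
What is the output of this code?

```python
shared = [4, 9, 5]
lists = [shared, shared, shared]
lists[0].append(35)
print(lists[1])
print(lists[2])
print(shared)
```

Key concept: list of same reference.
Step by step:
`shared = [4, 9, 5]` → shared = [4, 9, 5]
`lists = [shared, shared, shared]` → lists = [[4, 9, 5], [4, 9, 5], [4, 9, 5]]
`lists[0].append(35)` → shared = [4, 9, 5, 35]; lists = [[4, 9, 5, 35], [4, 9, 5, 35], [4, 9, 5, 35]]
`print(lists[1])` → prints [4, 9, 5, 35]
`print(lists[2])` → prints [4, 9, 5, 35]
`print(shared)` → prints [4, 9, 5, 35]

Answer:
[4, 9, 5, 35]
[4, 9, 5, 35]
[4, 9, 5, 35]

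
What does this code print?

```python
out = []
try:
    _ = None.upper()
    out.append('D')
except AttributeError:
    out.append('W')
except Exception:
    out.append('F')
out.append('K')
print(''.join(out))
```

Execution trace: 'W' (except AttributeError) → 'K' (after the try/except). Output: WK

Answer: WK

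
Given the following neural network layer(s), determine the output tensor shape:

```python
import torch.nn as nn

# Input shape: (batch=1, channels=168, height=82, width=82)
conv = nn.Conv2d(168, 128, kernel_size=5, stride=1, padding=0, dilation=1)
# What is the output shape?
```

Input: (1, 168, 82, 82) -> Output: (1, 128, 78, 78)

Answer: (1, 128, 78, 78)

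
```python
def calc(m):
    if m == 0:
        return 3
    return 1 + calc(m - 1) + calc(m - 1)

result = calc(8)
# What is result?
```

calc(m) = 1 + 2·calc(m-1), calc(0)=3. Closed form: (3+1)·2^8 - 1 = 1023.

Answer: 1023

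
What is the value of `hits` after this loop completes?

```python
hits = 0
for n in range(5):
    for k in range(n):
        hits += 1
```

Triangle number: 0+1+2+...+4
`hits` takes the values: 0 → 1 → 2 → 3 → 4 → 5 → 6 → 7 → 8 → 9 → 10

Answer: 10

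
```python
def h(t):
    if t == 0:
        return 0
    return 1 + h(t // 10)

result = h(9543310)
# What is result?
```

Count of digits of 9543310: 7

Answer: 7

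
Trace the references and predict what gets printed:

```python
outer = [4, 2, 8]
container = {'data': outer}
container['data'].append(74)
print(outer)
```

Key concept: dict holds reference to list.
Step by step:
`outer = [4, 2, 8]` → outer = [4, 2, 8]
`container = {'data': outer}` → container = {'data': [4, 2, 8]}
`container['data'].append(74)` → outer = [4, 2, 8, 74]; container = {'data': [4, 2, 8, 74]}
`print(outer)` → prints [4, 2, 8, 74]

Answer: [4, 2, 8, 74]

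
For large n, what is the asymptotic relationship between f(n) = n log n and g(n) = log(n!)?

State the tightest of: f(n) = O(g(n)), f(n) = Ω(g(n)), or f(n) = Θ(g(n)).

n log n vs log(n!): f(n) = Θ(g(n)) — they are asymptotically equivalent (Stirling's approximation).

Answer: f(n) = Θ(g(n)) — they are asymptotically equivalent (Stirling's approximation).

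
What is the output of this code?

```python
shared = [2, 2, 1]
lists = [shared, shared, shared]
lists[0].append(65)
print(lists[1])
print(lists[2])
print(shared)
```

Key concept: list of same reference.
Step by step:
`shared = [2, 2, 1]` → shared = [2, 2, 1]
`lists = [shared, shared, shared]` → lists = [[2, 2, 1], [2, 2, 1], [2, 2, 1]]
`lists[0].append(65)` → shared = [2, 2, 1, 65]; lists = [[2, 2, 1, 65], [2, 2, 1, 65], [2, 2, 1, 65]]
`print(lists[1])` → prints [2, 2, 1, 65]
`print(lists[2])` → prints [2, 2, 1, 65]
`print(shared)` → prints [2, 2, 1, 65]

Answer:
[2, 2, 1, 65]
[2, 2, 1, 65]
[2, 2, 1, 65]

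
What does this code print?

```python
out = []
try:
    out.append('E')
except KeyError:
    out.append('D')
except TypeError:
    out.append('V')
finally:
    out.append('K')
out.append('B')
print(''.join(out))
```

Execution trace: 'E' (try body, no exception) → 'K' (finally) → 'B' (after the try/except). Output: EKB

Answer: EKB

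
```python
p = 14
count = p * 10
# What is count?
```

Trace:
`p = 14` → p = 14
`count = p * 10` → count = 140
So count = 140

Answer: 140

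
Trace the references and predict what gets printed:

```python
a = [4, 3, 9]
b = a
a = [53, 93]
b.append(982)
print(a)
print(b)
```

Key concept: rebinding vs mutation: a is rebound to a new list, b still points at the original.
Step by step:
`a = [4, 3, 9]` → a = [4, 3, 9]
`b = a` → b = [4, 3, 9] (same object as a)
`a = [53, 93]` → a = [53, 93]
`b.append(982)` → b = [4, 3, 9, 982]
`print(a)` → prints [53, 93]
`print(b)` → prints [4, 3, 9, 982]

Answer:
[53, 93]
[4, 3, 9, 982]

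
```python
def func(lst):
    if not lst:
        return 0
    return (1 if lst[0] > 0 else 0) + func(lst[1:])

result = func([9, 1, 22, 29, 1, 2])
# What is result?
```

Count of positive elements in [9, 1, 22, 29, 1, 2] = 6

Answer: 6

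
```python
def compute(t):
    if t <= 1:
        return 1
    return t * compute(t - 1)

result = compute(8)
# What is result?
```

compute(8) = 8 * 7 * 6 * 5 * 4 * 3 * 2 * 1 = 40320

Answer: 40320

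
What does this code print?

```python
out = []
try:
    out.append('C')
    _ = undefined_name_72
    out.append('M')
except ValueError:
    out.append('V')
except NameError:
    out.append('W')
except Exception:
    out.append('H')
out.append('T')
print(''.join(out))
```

Execution trace: 'C' (try body) → 'W' (except NameError) → 'T' (after the try/except). Output: CWT

Answer: CWT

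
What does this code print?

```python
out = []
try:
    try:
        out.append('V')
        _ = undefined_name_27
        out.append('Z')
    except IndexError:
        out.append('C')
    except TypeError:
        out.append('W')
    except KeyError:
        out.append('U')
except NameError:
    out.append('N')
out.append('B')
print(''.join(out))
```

Execution trace: 'V' (try body) → 'N' (outer except NameError) → 'B' (after the try/except). Output: VNB

Answer: VNB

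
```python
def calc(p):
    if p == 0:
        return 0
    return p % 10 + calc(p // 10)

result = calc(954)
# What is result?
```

Sum of digits of 954: 4 + 5 + 9 = 18

Answer: 18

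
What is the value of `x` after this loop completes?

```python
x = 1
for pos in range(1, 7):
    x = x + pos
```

Start at 1, add 1 through 6
`x` takes the values: 1 → 2 → 4 → 7 → 11 → 16 → 22

Answer: 22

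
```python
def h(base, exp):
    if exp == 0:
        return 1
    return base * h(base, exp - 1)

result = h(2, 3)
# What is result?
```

h(2, 3) = 2 * 2 * 2 = 8

Answer: 8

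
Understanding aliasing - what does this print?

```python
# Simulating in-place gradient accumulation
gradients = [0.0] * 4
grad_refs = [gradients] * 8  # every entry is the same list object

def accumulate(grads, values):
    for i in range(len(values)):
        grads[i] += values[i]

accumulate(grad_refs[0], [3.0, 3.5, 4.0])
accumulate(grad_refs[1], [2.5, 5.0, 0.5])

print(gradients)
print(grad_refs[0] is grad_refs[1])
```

Key concept: gradient accumulation aliasing.
Step by step:
`gradients = [0.0] * 4` → gradients = [0.0, 0.0, 0.0, 0.0]
`grad_refs = [gradients] * 8` → grad_refs = [[0.0, 0.0, 0.0, 0.0], [0.0, 0.0, 0.0, 0.0], [0.0, 0.0, 0.0, 0.0], [0.0, 0.0, 0.0, 0.0], [0.0, 0.0, 0.0, 0.0], [0.0, 0.0, 0.0, 0.0], [0.0, 0.0, 0.0, 0.0], [0.0, 0.0, 0.0, 0.0]]
`accumulate(grad_refs[0], [3.0, 3.5, 4.0])` → gradients = [3.0, 3.5, 4.0, 0.0]; grad_refs = [[3.0, 3.5, 4.0, 0.0], [3.0, 3.5, 4.0, 0.0], [3.0, 3.5, 4.0, 0.0], [3.0, 3.5, 4.0, 0.0], [3.0, 3.5, 4.0, 0.0], [3.0, 3.5, 4.0, 0.0], [3.0, 3.5, 4.0, 0.0], [3.0, 3.5, 4.0, 0.0]]
`accumulate(grad_refs[1], [2.5, 5.0, 0.5])` → gradients = [5.5, 8.5, 4.5, 0.0]; grad_refs = [[5.5, 8.5, 4.5, 0.0], [5.5, 8.5, 4.5, 0.0], [5.5, 8.5, 4.5, 0.0], [5.5, 8.5, 4.5, 0.0], [5.5, 8.5, 4.5, 0.0], [5.5, 8.5, 4.5, 0.0], [5.5, 8.5, 4.5, 0.0], [5.5, 8.5, 4.5, 0.0]]
`print(gradients)` → prints [5.5, 8.5, 4.5, 0.0]
`print(grad_refs[0] is grad_refs[1])` → prints True

Answer:
[5.5, 8.5, 4.5, 0.0]
True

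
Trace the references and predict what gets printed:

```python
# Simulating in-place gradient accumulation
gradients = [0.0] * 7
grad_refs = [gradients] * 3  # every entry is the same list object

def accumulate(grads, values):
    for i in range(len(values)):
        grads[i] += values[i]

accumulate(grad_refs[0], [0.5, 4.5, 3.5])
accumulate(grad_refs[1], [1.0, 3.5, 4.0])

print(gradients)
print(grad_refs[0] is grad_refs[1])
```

Key concept: gradient accumulation aliasing.
Step by step:
`gradients = [0.0] * 7` → gradients = [0.0, 0.0, 0.0, 0.0, 0.0, 0.0, 0.0]
`grad_refs = [gradients] * 3` → grad_refs = [[0.0, 0.0, 0.0, 0.0, 0.0, 0.0, 0.0], [0.0, 0.0, 0.0, 0.0, 0.0, 0.0, 0.0], [0.0, 0.0, 0.0, 0.0, 0.0, 0.0, 0.0]]
`accumulate(grad_refs[0], [0.5, 4.5, 3.5])` → gradients = [0.5, 4.5, 3.5, 0.0, 0.0, 0.0, 0.0]; grad_refs = [[0.5, 4.5, 3.5, 0.0, 0.0, 0.0, 0.0], [0.5, 4.5, 3.5, 0.0, 0.0, 0.0, 0.0], [0.5, 4.5, 3.5, 0.0, 0.0, 0.0, 0.0]]
`accumulate(grad_refs[1], [1.0, 3.5, 4.0])` → gradients = [1.5, 8.0, 7.5, 0.0, 0.0, 0.0, 0.0]; grad_refs = [[1.5, 8.0, 7.5, 0.0, 0.0, 0.0, 0.0], [1.5, 8.0, 7.5, 0.0, 0.0, 0.0, 0.0], [1.5, 8.0, 7.5, 0.0, 0.0, 0.0, 0.0]]
`print(gradients)` → prints [1.5, 8.0, 7.5, 0.0, 0.0, 0.0, 0.0]
`print(grad_refs[0] is grad_refs[1])` → prints True

Answer:
[1.5, 8.0, 7.5, 0.0, 0.0, 0.0, 0.0]
True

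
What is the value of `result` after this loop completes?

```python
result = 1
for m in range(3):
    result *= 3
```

3^3 = 27
`result` takes the values: 1 → 3 → 9 → 27

Answer: 27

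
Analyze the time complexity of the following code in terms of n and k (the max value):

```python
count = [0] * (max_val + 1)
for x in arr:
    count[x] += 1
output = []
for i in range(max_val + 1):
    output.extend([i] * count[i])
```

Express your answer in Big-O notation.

This is Counting sort (k = max value). Time complexity: O(n + k).

Answer: O(n + k)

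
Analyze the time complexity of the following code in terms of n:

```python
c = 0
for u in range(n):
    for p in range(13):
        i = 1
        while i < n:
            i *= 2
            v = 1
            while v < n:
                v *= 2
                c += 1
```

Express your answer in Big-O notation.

Each loop level contributes: n × 1 × log n × log n. Multiplying the contributions gives O(n log² n).

Answer: O(n log² n)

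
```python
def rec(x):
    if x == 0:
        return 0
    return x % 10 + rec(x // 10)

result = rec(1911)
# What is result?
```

Sum of digits of 1911: 1 + 1 + 9 + 1 = 12

Answer: 12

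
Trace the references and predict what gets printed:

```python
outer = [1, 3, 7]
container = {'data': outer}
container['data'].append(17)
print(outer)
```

Key concept: dict holds reference to list.
Step by step:
`outer = [1, 3, 7]` → outer = [1, 3, 7]
`container = {'data': outer}` → container = {'data': [1, 3, 7]}
`container['data'].append(17)` → outer = [1, 3, 7, 17]; container = {'data': [1, 3, 7, 17]}
`print(outer)` → prints [1, 3, 7, 17]

Answer: [1, 3, 7, 17]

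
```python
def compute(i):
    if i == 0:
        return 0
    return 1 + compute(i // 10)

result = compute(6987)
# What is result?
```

Count of digits of 6987: 4

Answer: 4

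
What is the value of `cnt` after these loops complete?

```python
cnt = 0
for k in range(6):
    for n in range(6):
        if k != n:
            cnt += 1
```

6² - 6 (exclude diagonal)
`cnt` takes the values: 0 → 1 → 2 → 3 → 4 → 5 → 6 → 7 → 8 → 9 → 10 → 11 → 12 → 13 → 14 → 15 → 16 → 17 → 18 → 19 → 20 → 21 → 22 → 23 → 24 → 25 → 26 → 27 → 28 → 29 → 30

Answer: 30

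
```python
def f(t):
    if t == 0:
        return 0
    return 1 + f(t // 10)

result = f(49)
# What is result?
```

Count of digits of 49: 2

Answer: 2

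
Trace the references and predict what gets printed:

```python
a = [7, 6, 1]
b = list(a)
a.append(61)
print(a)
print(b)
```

Key concept: list() constructor creates copy.
Step by step:
`a = [7, 6, 1]` → a = [7, 6, 1]
`b = list(a)` → b = [7, 6, 1]
`a.append(61)` → a = [7, 6, 1, 61]
`print(a)` → prints [7, 6, 1, 61]
`print(b)` → prints [7, 6, 1]

Answer:
[7, 6, 1, 61]
[7, 6, 1]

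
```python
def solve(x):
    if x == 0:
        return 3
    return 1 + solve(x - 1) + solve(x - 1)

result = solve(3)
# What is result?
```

solve(x) = 1 + 2·solve(x-1), solve(0)=3. Closed form: (3+1)·2^3 - 1 = 31.

Answer: 31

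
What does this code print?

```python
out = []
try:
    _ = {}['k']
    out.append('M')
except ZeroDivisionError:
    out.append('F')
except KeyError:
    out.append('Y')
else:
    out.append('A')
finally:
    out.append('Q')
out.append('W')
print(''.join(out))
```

Execution trace: 'Y' (except KeyError) → 'Q' (finally) → 'W' (after the try/except). Output: YQW

Answer: YQW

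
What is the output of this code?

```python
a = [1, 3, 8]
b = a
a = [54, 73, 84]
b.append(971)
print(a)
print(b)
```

Key concept: rebinding vs mutation: a is rebound to a new list, b still points at the original.
Step by step:
`a = [1, 3, 8]` → a = [1, 3, 8]
`b = a` → b = [1, 3, 8] (same object as a)
`a = [54, 73, 84]` → a = [54, 73, 84]
`b.append(971)` → b = [1, 3, 8, 971]
`print(a)` → prints [54, 73, 84]
`print(b)` → prints [1, 3, 8, 971]

Answer:
[54, 73, 84]
[1, 3, 8, 971]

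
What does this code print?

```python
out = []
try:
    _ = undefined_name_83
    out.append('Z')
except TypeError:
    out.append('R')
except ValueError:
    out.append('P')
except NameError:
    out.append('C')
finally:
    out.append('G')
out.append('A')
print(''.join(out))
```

Execution trace: 'C' (except NameError) → 'G' (finally) → 'A' (after the try/except). Output: CGA

Answer: CGA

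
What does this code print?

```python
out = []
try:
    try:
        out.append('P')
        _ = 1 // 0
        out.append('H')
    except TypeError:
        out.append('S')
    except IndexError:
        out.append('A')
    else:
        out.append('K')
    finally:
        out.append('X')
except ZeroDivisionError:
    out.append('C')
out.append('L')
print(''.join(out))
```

Execution trace: 'P' (try body) → 'X' (finally) → 'C' (outer except ZeroDivisionError) → 'L' (after the try/except). Output: PXCL

Answer: PXCL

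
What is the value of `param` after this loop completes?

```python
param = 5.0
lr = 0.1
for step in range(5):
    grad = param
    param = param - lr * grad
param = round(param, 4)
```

Gradient descent: w = 5.0 * (1 - 0.1)^5
`param` takes the values: 5.0 → 4.5 → 4.05 → 3.645 → 3.2805 → 2.95245 → 2.9524

Answer: 2.9524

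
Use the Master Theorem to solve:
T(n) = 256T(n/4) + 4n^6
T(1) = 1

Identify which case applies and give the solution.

a=256, b=4, f(n)=4n^6. log_4(256) = 4. Since c=6 > 4 and the regularity condition holds (256(n/4)^6 = (256/4^6)n^6 with 256/4^6 < 1), Case 3 applies: T(n) = Θ(f(n)) = O(n^6).

Answer: O(n^6) - Case 3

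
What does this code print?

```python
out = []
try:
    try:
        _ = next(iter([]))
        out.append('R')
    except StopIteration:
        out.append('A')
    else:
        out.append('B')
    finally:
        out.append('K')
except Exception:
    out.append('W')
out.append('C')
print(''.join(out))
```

Execution trace: 'A' (inner except StopIteration) → 'K' (inner finally) → 'C' (after the try/except). Output: AKC

Answer: AKC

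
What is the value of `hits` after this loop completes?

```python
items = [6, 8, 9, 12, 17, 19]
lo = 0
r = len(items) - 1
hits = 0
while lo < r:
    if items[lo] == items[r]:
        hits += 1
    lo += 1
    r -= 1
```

Count matching pairs from ends
`hits` takes the values: 0

Answer: 0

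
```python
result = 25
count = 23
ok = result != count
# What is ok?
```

Trace:
`result = 25` → result = 25
`count = 23` → count = 23
`ok = result != count` → ok = True
So ok = True

Answer: True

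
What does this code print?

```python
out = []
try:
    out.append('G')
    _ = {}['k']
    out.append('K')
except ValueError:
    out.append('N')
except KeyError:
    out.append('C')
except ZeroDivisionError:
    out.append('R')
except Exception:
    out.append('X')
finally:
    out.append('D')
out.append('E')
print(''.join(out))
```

Execution trace: 'G' (try body) → 'C' (except KeyError) → 'D' (finally) → 'E' (after the try/except). Output: GCDE

Answer: GCDE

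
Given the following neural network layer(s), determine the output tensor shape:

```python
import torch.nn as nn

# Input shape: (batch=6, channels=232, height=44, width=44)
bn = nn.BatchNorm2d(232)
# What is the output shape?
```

Input: (6, 232, 44, 44) -> Output: (6, 232, 44, 44)

Answer: (6, 232, 44, 44)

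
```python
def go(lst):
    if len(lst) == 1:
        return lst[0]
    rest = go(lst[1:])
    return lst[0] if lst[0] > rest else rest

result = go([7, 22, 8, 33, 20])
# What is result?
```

Recursive max over [7, 22, 8, 33, 20] = 33

Answer: 33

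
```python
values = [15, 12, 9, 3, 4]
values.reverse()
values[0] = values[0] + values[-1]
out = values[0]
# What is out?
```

Trace:
`values = [15, 12, 9, 3, 4]` → values = [15, 12, 9, 3, 4]
`values.reverse()` → values = [4, 3, 9, 12, 15]
`values[0] = values[0] + values[-1]` → values = [19, 3, 9, 12, 15]
`out = values[0]` → out = 19
So out = 19

Answer: 19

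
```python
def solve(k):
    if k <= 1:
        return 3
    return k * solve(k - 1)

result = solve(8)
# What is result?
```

solve(8) = 8 * 7 * 6 * 5 * 4 * 3 * 2 * 3 = 120960

Answer: 120960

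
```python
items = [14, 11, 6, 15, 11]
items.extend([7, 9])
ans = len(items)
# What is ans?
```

Trace:
`items = [14, 11, 6, 15, 11]` → items = [14, 11, 6, 15, 11]
`items.extend([7, 9])` → items = [14, 11, 6, 15, 11, 7, 9]
`ans = len(items)` → ans = 7
So ans = 7

Answer: 7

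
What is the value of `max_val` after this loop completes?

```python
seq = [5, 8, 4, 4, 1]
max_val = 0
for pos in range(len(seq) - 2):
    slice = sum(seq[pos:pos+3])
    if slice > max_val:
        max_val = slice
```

Max sum of 3-element window in [5, 8, 4, 4, 1]
`max_val` takes the values: 0 → 17

Answer: 17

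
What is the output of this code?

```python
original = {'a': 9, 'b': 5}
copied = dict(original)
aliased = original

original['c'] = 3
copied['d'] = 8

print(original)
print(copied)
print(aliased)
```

Key concept: dict() creates copy, assignment creates alias.
Step by step:
`original = {'a': 9, 'b': 5}` → original = {'a': 9, 'b': 5}
`copied = dict(original)` → copied = {'a': 9, 'b': 5}
`aliased = original` → aliased = {'a': 9, 'b': 5} (same object as original)
`original['c'] = 3` → original = {'a': 9, 'b': 5, 'c': 3} (same object as aliased); aliased = {'a': 9, 'b': 5, 'c': 3} (same object as original)
`copied['d'] = 8` → copied = {'a': 9, 'b': 5, 'd': 8}
`print(original)` → prints {'a': 9, 'b': 5, 'c': 3}
`print(copied)` → prints {'a': 9, 'b': 5, 'd': 8}
`print(aliased)` → prints {'a': 9, 'b': 5, 'c': 3}

Answer:
{'a': 9, 'b': 5, 'c': 3}
{'a': 9, 'b': 5, 'd': 8}
{'a': 9, 'b': 5, 'c': 3}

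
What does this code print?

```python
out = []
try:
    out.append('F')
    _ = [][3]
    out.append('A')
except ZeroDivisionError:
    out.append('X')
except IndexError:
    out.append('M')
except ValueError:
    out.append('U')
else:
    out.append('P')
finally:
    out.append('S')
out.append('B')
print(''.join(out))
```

Execution trace: 'F' (try body) → 'M' (except IndexError) → 'S' (finally) → 'B' (after the try/except). Output: FMSB

Answer: FMSB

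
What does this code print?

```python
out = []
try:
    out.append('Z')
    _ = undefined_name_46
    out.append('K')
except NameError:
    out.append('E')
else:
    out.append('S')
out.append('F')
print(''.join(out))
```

Execution trace: 'Z' (try body) → 'E' (except NameError) → 'F' (after the try/except). Output: ZEF

Answer: ZEF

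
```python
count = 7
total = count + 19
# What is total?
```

Trace:
`count = 7` → count = 7
`total = count + 19` → total = 26
So total = 26

Answer: 26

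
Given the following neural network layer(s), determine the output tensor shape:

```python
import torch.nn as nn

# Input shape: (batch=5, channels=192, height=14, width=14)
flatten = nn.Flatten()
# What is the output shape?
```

Input: (5, 192, 14, 14) -> Output: (5, 37632)

Answer: (5, 37632)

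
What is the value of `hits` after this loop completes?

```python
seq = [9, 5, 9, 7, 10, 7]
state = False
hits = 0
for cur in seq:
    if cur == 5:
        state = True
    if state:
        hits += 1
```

Count elements after first 5 in [9, 5, 9, 7, 10, 7]
`hits` takes the values: 0 → 1 → 2 → 3 → 4 → 5

Answer: 5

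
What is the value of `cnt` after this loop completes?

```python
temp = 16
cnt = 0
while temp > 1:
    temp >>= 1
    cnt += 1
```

Count right shifts until 1
`cnt` takes the values: 0 → 1 → 2 → 3 → 4

Answer: 4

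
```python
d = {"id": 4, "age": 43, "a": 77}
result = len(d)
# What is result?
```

Trace:
`d = {"id": 4, "age": 43, "a": 77}` → d = {'id': 4, 'age': 43, 'a': 77}
`result = len(d)` → result = 3
So result = 3

Answer: 3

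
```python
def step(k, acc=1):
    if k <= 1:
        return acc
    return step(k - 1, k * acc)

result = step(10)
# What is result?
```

Accumulator trace (n, acc): (10, 1) -> (9, 10) -> (8, 90) -> (7, 720) -> (6, 5040) -> (5, 30240) -> (4, 151200) -> (3, 604800) -> (2, 1814400) -> (1, 3628800) -> return 3628800

Answer: 3628800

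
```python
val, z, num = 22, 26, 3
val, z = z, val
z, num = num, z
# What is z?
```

Trace:
`val, z, num = 22, 26, 3` → val = 22; z = 26; num = 3
`val, z = z, val` → val = 26; z = 22
`z, num = num, z` → z = 3; num = 22
So z = 3

Answer: 3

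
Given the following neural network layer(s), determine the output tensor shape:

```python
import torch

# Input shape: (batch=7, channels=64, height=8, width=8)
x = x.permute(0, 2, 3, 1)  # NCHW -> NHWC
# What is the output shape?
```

Input: (7, 64, 8, 8) -> Output: (7, 8, 8, 64)

Answer: (7, 8, 8, 64)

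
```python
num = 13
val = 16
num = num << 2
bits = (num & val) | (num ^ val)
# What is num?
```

Trace:
`num = 13` → num = 13
`val = 16` → val = 16
`num = num << 2` → num = 52
`bits = (num & val) | (num ^ val)` → bits = 52
So num = 52

Answer: 52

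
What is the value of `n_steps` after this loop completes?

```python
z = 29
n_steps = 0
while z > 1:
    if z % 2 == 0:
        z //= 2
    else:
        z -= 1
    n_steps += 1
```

Steps to reduce 29 to 1
`n_steps` takes the values: 0 → 1 → 2 → 3 → 4 → 5 → 6 → 7

Answer: 7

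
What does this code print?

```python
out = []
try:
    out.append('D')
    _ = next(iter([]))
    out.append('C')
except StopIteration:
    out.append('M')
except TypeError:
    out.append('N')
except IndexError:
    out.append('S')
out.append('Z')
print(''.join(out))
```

Execution trace: 'D' (try body) → 'M' (except StopIteration) → 'Z' (after the try/except). Output: DMZ

Answer: DMZ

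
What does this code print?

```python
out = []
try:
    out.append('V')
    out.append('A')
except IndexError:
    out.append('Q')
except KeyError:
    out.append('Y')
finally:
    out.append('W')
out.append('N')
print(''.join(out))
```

Execution trace: 'V' (try body) → 'A' (try body, no exception) → 'W' (finally) → 'N' (after the try/except). Output: VAWN

Answer: VAWN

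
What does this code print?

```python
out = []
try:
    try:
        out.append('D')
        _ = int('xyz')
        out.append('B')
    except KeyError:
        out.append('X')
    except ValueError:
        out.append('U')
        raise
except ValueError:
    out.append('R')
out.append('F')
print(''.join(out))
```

Execution trace: 'D' (inner try body) → 'U' (inner except ValueError) → 'R' (outer except ValueError) → 'F' (after the try/except). Output: DURF

Answer: DURF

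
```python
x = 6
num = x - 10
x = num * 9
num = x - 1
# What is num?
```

Trace:
`x = 6` → x = 6
`num = x - 10` → num = -4
`x = num * 9` → x = -36
`num = x - 1` → num = -37
So num = -37

Answer: -37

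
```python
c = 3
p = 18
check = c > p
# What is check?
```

Trace:
`c = 3` → c = 3
`p = 18` → p = 18
`check = c > p` → check = False
So check = False

Answer: False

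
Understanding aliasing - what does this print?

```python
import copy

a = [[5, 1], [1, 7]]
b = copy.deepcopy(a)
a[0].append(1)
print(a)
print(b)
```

Key concept: deep copy is fully independent.
Step by step:
`a = [[5, 1], [1, 7]]` → a = [[5, 1], [1, 7]]
`b = copy.deepcopy(a)` → b = [[5, 1], [1, 7]]
`a[0].append(1)` → a = [[5, 1, 1], [1, 7]]
`print(a)` → prints [[5, 1, 1], [1, 7]]
`print(b)` → prints [[5, 1], [1, 7]]

Answer:
[[5, 1, 1], [1, 7]]
[[5, 1], [1, 7]]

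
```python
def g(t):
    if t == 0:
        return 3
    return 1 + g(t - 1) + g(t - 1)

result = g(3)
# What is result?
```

g(t) = 1 + 2·g(t-1), g(0)=3. Closed form: (3+1)·2^3 - 1 = 31.

Answer: 31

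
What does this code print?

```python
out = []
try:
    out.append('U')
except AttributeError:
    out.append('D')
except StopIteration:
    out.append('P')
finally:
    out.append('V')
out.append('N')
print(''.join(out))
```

Execution trace: 'U' (try body, no exception) → 'V' (finally) → 'N' (after the try/except). Output: UVN

Answer: UVN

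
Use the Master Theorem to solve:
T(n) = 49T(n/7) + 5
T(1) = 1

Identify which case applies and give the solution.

a=49, b=7, f(n)=5. log_7(49) = 2. Since c=0 < 2, Case 1 applies: T(n) = Θ(n^log_b(a)) = O(n^2).

Answer: O(n^2) - Case 1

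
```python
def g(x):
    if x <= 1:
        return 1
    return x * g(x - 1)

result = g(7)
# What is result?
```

g(7) = 7 * 6 * 5 * 4 * 3 * 2 * 1 = 5040

Answer: 5040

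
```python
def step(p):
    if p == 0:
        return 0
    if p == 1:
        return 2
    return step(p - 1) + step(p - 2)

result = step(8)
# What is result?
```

Build up from base cases: step(0)=0, step(1)=2, step(2)=2, step(3)=4, step(4)=6, step(5)=10, step(6)=16, ..., step(8)=42

Answer: 42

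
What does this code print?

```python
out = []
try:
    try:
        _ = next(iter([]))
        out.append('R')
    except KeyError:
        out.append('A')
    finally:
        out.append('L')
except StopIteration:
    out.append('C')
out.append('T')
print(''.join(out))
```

Execution trace: 'L' (finally) → 'C' (outer except StopIteration) → 'T' (after the try/except). Output: LCT

Answer: LCT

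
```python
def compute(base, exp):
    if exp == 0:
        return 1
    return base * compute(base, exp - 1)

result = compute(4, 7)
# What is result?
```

compute(4, 7) = 4 * 4 * 4 * 4 * 4 * 4 * 4 = 16384

Answer: 16384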